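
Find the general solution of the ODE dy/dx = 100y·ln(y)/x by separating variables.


Separate: dy/[y ln(y)] = 100 dx/x.
Substitute u = ln(y): du/u = 100 dx/x.
Integrate: ln|ln(y)| = 100ln|x| + C₀, hence ln(y) = C·x^100.


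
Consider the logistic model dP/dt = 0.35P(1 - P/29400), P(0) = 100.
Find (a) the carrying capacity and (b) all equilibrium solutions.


Logistic ODE dP/dt = 0.35P(1 - P/29400) has equilibria where dP/dt = 0, i.e. P = 0 or P = 29400.
The coefficient (1 - P/K) = 0 when P = K, identifying K = 29400 as the carrying capacity.
(a) K = 29400; (b) equilibria P = 0 and P = 29400.


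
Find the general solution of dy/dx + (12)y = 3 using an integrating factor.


P(x) = 12, Q(x) = 3; integrating factor μ = e^(12x).
(μ y)' = 3e^(12x) ⇒ μ y = (1/4)e^(12x) + C.
Divide by μ: y = 1/4 + Ce^(-12x).


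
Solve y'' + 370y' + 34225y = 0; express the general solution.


Characteristic equation: r² + 370r + 34225 = 0, i.e. (r + 185)² = 0.
Repeated root r = -185; include an x factor for the second linearly independent solution.
General solution: y = (C₁ + C₂x)e^(-185x).


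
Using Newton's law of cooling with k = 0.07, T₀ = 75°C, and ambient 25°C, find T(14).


Newton's law: dT/dt = -k(T - T_a) has solution T(t) = T_a + (T₀ - T_a)e^(-kt).
Plug in T_a = 25, T₀ = 75, k = 0.07, t = 14: T(14) = 25 + (50)e^(-0.98) ≈ 43.8°C.


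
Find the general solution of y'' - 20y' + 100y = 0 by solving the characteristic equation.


Characteristic equation: r² - 20r + 100 = 0, i.e. (r - 10)² = 0.
Repeated root r = 10; include an x factor for the second linearly independent solution.
General solution: y = (C₁ + C₂x)e^(10x).


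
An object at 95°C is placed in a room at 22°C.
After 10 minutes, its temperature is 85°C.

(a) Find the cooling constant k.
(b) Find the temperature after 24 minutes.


Newton's law: T(t) = T_a + (T₀ - T_a)e^(-kt).
(a) Use T(10) = 85: (85 - 22)/(95 - 22) = e^(-k·10), so k = -ln(0.863)/10 ≈ 0.0147.
(b) Apply k to t = 24: T(24) = 22 + (73)e^(-0.354) ≈ 73.3°C.


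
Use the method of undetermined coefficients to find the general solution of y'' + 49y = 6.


Homogeneous part: r² + 49 = 0 ⇒ r = ±7i, so y_h = C₁cos(7x) + C₂sin(7x).
Try constant y_p = A; plug in: 49A = 6 ⇒ A = 6/49.
General solution: y = C₁cos(7x) + C₂sin(7x) + 6/49.


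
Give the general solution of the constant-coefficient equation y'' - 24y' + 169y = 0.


Characteristic equation: r² - 24r + 169 = 0.
Discriminant is negative; roots r = 12 ± 5i (complex conjugate pair).
General solution uses e^(α x)(C₁ cos(β x) + C₂ sin(β x)): y = e^(12x)(C₁cos(5x) + C₂sin(5x)).


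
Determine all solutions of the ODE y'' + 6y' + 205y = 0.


Characteristic equation: r² + 6r + 205 = 0.
Discriminant is negative; roots r = -3 ± 14i (complex conjugate pair).
General solution uses e^(α x)(C₁ cos(β x) + C₂ sin(β x)): y = e^(-3x)(C₁cos(14x) + C₂sin(14x)).


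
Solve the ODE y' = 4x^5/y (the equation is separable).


Separate variables: y dy = 4x^5 dx.
Integrate both sides: y²/2 = (2/3)x^6 + C₀.
Multiply by 2: y² = (4/3)x^6 + C.


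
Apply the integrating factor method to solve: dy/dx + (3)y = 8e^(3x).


P(x) = 3 ⇒ μ = e^(3x).
(μ y)' = 8e^(6x) ⇒ μ y = (8/6)e^(6x) + C.
Divide by μ: y = (4/3)e^(3x) + Ce^(-3x).


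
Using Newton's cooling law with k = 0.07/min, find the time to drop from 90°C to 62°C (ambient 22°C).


From T(t) = T_a + (T₀ - T_a)e^(-kt), set T(t) = 62:
(62 - 22) / (90 - 22) = e^(-0.07t), so t = -ln(0.588)/0.07 ≈ 7.6 minutes.


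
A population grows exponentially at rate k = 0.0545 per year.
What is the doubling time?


Exponential growth: P(t) = P₀ e^(0.0545t). Set P(t)/P₀ = 2: e^(0.0545t) = 2.
Solve: t = ln(2)/0.0545 ≈ 12.72 years.


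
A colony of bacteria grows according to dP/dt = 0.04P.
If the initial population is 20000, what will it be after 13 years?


The ODE dP/dt = 0.04P has solution P(t) = P(0)e^(0.04t).
Substitute P(0) = 20000 and t = 13: P(13) = 20000 e^(0.52) ≈ 33641.


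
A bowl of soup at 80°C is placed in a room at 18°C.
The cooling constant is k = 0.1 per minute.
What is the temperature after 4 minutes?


Newton's law: dT/dt = -k(T - T_a) has solution T(t) = T_a + (T₀ - T_a)e^(-kt).
Plug in T_a = 18, T₀ = 80, k = 0.1, t = 4: T(4) = 18 + (62)e^(-0.40) ≈ 59.6°C.


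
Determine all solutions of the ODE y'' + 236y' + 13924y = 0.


Characteristic equation: r² + 236r + 13924 = 0, i.e. (r + 118)² = 0.
Repeated root r = -118; include an x factor for the second linearly independent solution.
General solution: y = (C₁ + C₂x)e^(-118x).


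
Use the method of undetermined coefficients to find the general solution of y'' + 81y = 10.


Homogeneous part: r² + 81 = 0 ⇒ r = ±9i, so y_h = C₁cos(9x) + C₂sin(9x).
Try constant y_p = A; plug in: 81A = 10 ⇒ A = 10/81.
General solution: y = C₁cos(9x) + C₂sin(9x) + 10/81.


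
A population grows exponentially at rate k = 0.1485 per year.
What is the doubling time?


Exponential growth: P(t) = P₀ e^(0.1485t). Set P(t)/P₀ = 2: e^(0.1485t) = 2.
Solve: t = ln(2)/0.1485 ≈ 4.67 years.


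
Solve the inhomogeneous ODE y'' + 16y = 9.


Homogeneous part: r² + 16 = 0 ⇒ r = ±4i, so y_h = C₁cos(4x) + C₂sin(4x).
Try constant y_p = A; plug in: 16A = 9 ⇒ A = 9/16.
General solution: y = C₁cos(4x) + C₂sin(4x) + 9/16.


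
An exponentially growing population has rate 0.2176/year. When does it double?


Exponential growth: P(t) = P₀ e^(0.2176t). Set P(t)/P₀ = 2: e^(0.2176t) = 2.
Solve: t = ln(2)/0.2176 ≈ 3.19 years.


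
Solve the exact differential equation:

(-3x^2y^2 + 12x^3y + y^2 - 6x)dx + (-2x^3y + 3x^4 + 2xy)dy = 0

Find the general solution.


Check exactness: ∂M/∂y = -6x^2y + 12x^3 + 2y and ∂N/∂x = -6x^2y + 12x^3 + 2y; equal, so the equation is exact.
Integrate M with respect to x (treating y as constant): ∫M dx = -x^3y^2 + 3x^4y + xy^2 - 3x^2 + h(y).
Differentiate w.r.t. y and set equal to N: all terms match, so h'(y) = 0 and h is a constant absorbed into C.
General solution: -x^3y^2 + 3x^4y + xy^2 - 3x^2 = C.


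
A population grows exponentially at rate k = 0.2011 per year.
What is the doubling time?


Exponential growth: P(t) = P₀ e^(0.2011t). Set P(t)/P₀ = 2: e^(0.2011t) = 2.
Solve: t = ln(2)/0.2011 ≈ 3.45 years.


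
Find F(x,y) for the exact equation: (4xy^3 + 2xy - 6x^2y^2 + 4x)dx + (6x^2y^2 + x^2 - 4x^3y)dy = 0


Check exactness: ∂M/∂y = 12xy^2 + 2x - 12x^2y and ∂N/∂x = 12xy^2 + 2x - 12x^2y; equal, so the equation is exact.
Integrate M with respect to x (treating y as constant): ∫M dx = 2x^2y^3 + x^2y - 2x^3y^2 + 2x^2 + h(y).
Differentiate w.r.t. y and set equal to N: all terms match, so h'(y) = 0 and h is a constant absorbed into C.
General solution: 2x^2y^3 + x^2y - 2x^3y^2 + 2x^2 = C.


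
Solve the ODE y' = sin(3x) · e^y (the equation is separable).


Separate: e^(-y) dy = sin(3x) dx.
Integrate: -e^(-y) = -(1/3)cos(3x) + C₀.
Rearrange: e^(-y) = (1/3)cos(3x) + C.


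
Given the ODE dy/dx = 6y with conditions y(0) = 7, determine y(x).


General solution of y' = 6y is y = Ce^(6x).
Apply y(0) = 7: C = 7.
Particular solution: y = 7e^(6x).


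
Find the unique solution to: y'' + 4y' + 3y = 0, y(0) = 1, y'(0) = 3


Characteristic roots of r² + 4r + 3 = 0 are -1, -3.
General solution y = c₁ e^(-x) + c₂ e^(-3x).
Apply y(0) = 1: c₁ + c₂ = 1. Apply y'(0) = 3: -1 c₁ - 3 c₂ = 3.
Solve: c₁ = 3, c₂ = -2.
Particular solution: y = 3e^(-x) - 2e^(-3x).


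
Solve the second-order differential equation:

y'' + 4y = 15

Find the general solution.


Homogeneous part: r² + 4 = 0 ⇒ r = ±2i, so y_h = C₁cos(2x) + C₂sin(2x).
Try constant y_p = A; plug in: 4A = 15 ⇒ A = 15/4.
General solution: y = C₁cos(2x) + C₂sin(2x) + 15/4.


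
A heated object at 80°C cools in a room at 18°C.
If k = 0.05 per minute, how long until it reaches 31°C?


From T(t) = T_a + (T₀ - T_a)e^(-kt), set T(t) = 31:
(31 - 18) / (80 - 18) = e^(-0.05t), so t = -ln(0.210)/0.05 ≈ 31.2 minutes.


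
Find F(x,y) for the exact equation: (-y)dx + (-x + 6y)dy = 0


Check exactness: ∂M/∂y = -1 and ∂N/∂x = -1; equal, so the equation is exact.
Integrate M with respect to x (treating y as constant): ∫M dx = -xy + h(y).
Differentiate w.r.t. y and set equal to N: the x-dependent terms already match, leaving h'(y) = 6y. Integrate: h(y) = 3y^2.
So F(x,y) = -xy + 3y^2.
General solution: -xy + 3y^2 = C.


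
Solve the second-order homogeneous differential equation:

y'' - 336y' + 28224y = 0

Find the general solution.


Characteristic equation: r² - 336r + 28224 = 0, i.e. (r - 168)² = 0.
Repeated root r = 168; include an x factor for the second linearly independent solution.
General solution: y = (C₁ + C₂x)e^(168x).


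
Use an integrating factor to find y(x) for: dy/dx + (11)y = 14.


P(x) = 11, Q(x) = 14; integrating factor μ = e^(11x).
(μ y)' = 14e^(11x) ⇒ μ y = (14/11)e^(11x) + C.
Divide by μ: y = 14/11 + Ce^(-11x).


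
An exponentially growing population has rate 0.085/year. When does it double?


Exponential growth: P(t) = P₀ e^(0.085t). Set P(t)/P₀ = 2: e^(0.085t) = 2.
Solve: t = ln(2)/0.085 ≈ 8.15 years.


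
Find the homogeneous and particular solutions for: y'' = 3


Characteristic polynomial (r - 0)² = 0; repeated root r = 0.
y_h = (C₁ + C₂x). Forcing matches the repeated root (resonance), so try y_p = Ax².
Substitute and solve for A: 2A = 3, so A = 3/2.
General solution: y = C₁ + C₂x + (3/2)x².


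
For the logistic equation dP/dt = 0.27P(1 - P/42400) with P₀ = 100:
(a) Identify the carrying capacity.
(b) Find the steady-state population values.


Logistic ODE dP/dt = 0.27P(1 - P/42400) has equilibria where dP/dt = 0, i.e. P = 0 or P = 42400.
The coefficient (1 - P/K) = 0 when P = K, identifying K = 42400 as the carrying capacity.
(a) K = 42400; (b) equilibria P = 0 and P = 42400.


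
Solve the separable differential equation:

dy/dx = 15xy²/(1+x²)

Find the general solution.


Separate: dy/y² = 15x/(1+x²) dx.
Integrate LHS: ∫ dy/y² = -1/y.
Integrate RHS via u = 1+x²: (15/2)ln(1+x²) + C.
Result: -1/y = (15/2)ln(1+x²) + C.


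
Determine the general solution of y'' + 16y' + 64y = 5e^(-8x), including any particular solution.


Characteristic polynomial (r + 8)² = 0; repeated root r = -8.
y_h = (C₁ + C₂x)e^(-8x). Forcing matches the repeated root (resonance), so try y_p = Ax² e^(-8x).
Substitute and solve for A: 2A = 5, so A = 5/2.
General solution: y = (C₁ + C₂x + (5/2)x²)e^(-8x).


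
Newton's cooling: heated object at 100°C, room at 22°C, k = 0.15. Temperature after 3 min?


Newton's law: dT/dt = -k(T - T_a) has solution T(t) = T_a + (T₀ - T_a)e^(-kt).
Plug in T_a = 22, T₀ = 100, k = 0.15, t = 3: T(3) = 22 + (78)e^(-0.45) ≈ 71.7°C.


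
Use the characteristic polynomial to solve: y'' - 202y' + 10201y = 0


Characteristic equation: r² - 202r + 10201 = 0, i.e. (r - 101)² = 0.
Repeated root r = 101; include an x factor for the second linearly independent solution.
General solution: y = (C₁ + C₂x)e^(101x).


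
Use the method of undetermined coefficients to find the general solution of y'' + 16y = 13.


Homogeneous part: r² + 16 = 0 ⇒ r = ±4i, so y_h = C₁cos(4x) + C₂sin(4x).
Try constant y_p = A; plug in: 16A = 13 ⇒ A = 13/16.
General solution: y = C₁cos(4x) + C₂sin(4x) + 13/16.


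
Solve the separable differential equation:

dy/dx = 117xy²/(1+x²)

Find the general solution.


Separate: dy/y² = 117x/(1+x²) dx.
Integrate LHS: ∫ dy/y² = -1/y.
Integrate RHS via u = 1+x²: (117/2)ln(1+x²) + C.
Result: -1/y = (117/2)ln(1+x²) + C.


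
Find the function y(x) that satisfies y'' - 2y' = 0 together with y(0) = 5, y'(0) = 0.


Characteristic roots of r² - 2r = 0 are 0, 2.
General solution y = c₁ + c₂ e^(2x).
Apply y(0) = 5: c₁ + c₂ = 5. Apply y'(0) = 0: 0 c₁ + 2 c₂ = 0.
Solve: c₁ = 5, c₂ = 0.
Particular solution: y = 5 + 0e^(2x).


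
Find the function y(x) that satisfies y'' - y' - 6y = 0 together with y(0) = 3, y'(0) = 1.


Characteristic roots of r² - r - 6 = 0 are -2, 3.
General solution y = c₁ e^(-2x) + c₂ e^(3x).
Apply y(0) = 3: c₁ + c₂ = 3. Apply y'(0) = 1: -2 c₁ + 3 c₂ = 1.
Solve: c₁ = 8/5, c₂ = 7/5.
Particular solution: y = (8/5)e^(-2x) + (7/5)e^(3x).


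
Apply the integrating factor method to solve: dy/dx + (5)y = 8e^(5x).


P(x) = 5 ⇒ μ = e^(5x).
(μ y)' = 8e^(10x) ⇒ μ y = (8/10)e^(10x) + C.
Divide by μ: y = (4/5)e^(5x) + Ce^(-5x).


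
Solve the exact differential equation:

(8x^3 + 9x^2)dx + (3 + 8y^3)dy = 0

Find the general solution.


Check exactness: ∂M/∂y = 0 and ∂N/∂x = 0; equal, so the equation is exact.
Integrate M with respect to x (treating y as constant): ∫M dx = 2x^4 + 3x^3 + h(y).
Differentiate w.r.t. y and set equal to N: the x-dependent terms already match, leaving h'(y) = 3 + 8y^3. Integrate: h(y) = 3y + 2y^4.
So F(x,y) = 3y + 2x^4 + 2y^4 + 3x^3.
General solution: 3y + 2x^4 + 2y^4 + 3x^3 = C.


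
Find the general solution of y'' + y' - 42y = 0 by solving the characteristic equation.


Characteristic equation: r² + r - 42 = 0.
Factor: (r + 7)(r - 6) = 0 ⇒ r = -7, 6 (distinct real).
General solution: y = C₁e^(-7x) + C₂e^(6x).


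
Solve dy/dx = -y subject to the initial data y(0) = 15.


General solution of y' = -y is y = Ce^(-x).
Apply y(0) = 15: C = 15.
Particular solution: y = 15e^(-x).


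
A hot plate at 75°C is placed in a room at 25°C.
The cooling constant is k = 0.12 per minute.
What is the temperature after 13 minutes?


Newton's law: dT/dt = -k(T - T_a) has solution T(t) = T_a + (T₀ - T_a)e^(-kt).
Plug in T_a = 25, T₀ = 75, k = 0.12, t = 13: T(13) = 25 + (50)e^(-1.56) ≈ 35.5°C.


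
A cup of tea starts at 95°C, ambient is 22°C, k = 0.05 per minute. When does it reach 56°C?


From T(t) = T_a + (T₀ - T_a)e^(-kt), set T(t) = 56:
(56 - 22) / (95 - 22) = e^(-0.05t), so t = -ln(0.466)/0.05 ≈ 15.3 minutes.


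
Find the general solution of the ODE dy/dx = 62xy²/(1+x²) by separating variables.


Separate: dy/y² = 62x/(1+x²) dx.
Integrate LHS: ∫ dy/y² = -1/y.
Integrate RHS via u = 1+x²: 31ln(1+x²) + C.
Result: -1/y = 31ln(1+x²) + C.


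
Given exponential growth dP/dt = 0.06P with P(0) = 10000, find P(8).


The ODE dP/dt = 0.06P has solution P(t) = P(0)e^(0.06t).
Substitute P(0) = 10000 and t = 8: P(8) = 10000 e^(0.48) ≈ 16161.


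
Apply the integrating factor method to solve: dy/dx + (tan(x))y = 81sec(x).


P(x) = tan(x) ⇒ μ = e^(∫tan(x)dx) = sec(x).
(sec(x) y)' = 81sec²(x) ⇒ sec(x) y = 81tan(x) + C.
Multiply by cos(x): y = 81sin(x) + C·cos(x).


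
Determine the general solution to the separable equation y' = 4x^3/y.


Separate variables: y dy = 4x^3 dx.
Integrate both sides: y²/2 = x^4 + C₀.
Multiply by 2: y² = 2x^4 + C.


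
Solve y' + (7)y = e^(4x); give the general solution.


P(x) = 7 ⇒ μ = e^(7x).
(μ y)' = e^(11x) ⇒ μ y = e^(11x)/11 + C.
Divide by μ: y = (1/11)e^(4x) + Ce^(-7x).


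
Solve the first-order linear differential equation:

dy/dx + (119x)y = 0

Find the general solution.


P(x) = 119x ⇒ μ = e^((119/2)x²).
Q(x) = 0 so μ y is constant: y = Ce^(-(119/2)x²).


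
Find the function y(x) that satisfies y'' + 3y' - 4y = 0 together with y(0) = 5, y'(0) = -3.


Characteristic roots of r² + 3r - 4 = 0 are 1, -4.
General solution y = c₁ e^(x) + c₂ e^(-4x).
Apply y(0) = 5: c₁ + c₂ = 5. Apply y'(0) = -3: 1 c₁ - 4 c₂ = -3.
Solve: c₁ = 17/5, c₂ = 8/5.
Particular solution: y = (17/5)e^(x) + (8/5)e^(-4x).


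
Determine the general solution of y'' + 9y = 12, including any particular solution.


Homogeneous part: r² + 9 = 0 ⇒ r = ±3i, so y_h = C₁cos(3x) + C₂sin(3x).
Try constant y_p = A; plug in: 9A = 12 ⇒ A = 4/3.
General solution: y = C₁cos(3x) + C₂sin(3x) + 4/3.


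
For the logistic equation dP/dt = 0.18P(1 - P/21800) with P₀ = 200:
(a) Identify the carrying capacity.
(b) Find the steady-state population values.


Logistic ODE dP/dt = 0.18P(1 - P/21800) has equilibria where dP/dt = 0, i.e. P = 0 or P = 21800.
The coefficient (1 - P/K) = 0 when P = K, identifying K = 21800 as the carrying capacity.
(a) K = 21800; (b) equilibria P = 0 and P = 21800.


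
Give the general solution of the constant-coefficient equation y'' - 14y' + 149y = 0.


Characteristic equation: r² - 14r + 149 = 0.
Discriminant is negative; roots r = 7 ± 10i (complex conjugate pair).
General solution uses e^(α x)(C₁ cos(β x) + C₂ sin(β x)): y = e^(7x)(C₁cos(10x) + C₂sin(10x)).


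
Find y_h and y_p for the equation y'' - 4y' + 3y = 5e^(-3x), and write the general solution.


Characteristic roots of r² - 4r + 3 = 0 are 1, 3.
y_h = C₁e^(x) + C₂e^(3x).
Forcing exponent -3 is not a characteristic root; try y_p = Ae^(-3x).
Substitute: A·(9 + (-4)·-3 + (3)) = A·24 = 5, so A = 5/24.
General solution: y = C₁e^(x) + C₂e^(3x) + (5/24)e^(-3x).


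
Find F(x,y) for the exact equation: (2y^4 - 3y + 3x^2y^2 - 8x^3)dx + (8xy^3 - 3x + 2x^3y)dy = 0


Check exactness: ∂M/∂y = 8y^3 - 3 + 6x^2y and ∂N/∂x = 8y^3 - 3 + 6x^2y; equal, so the equation is exact.
Integrate M with respect to x (treating y as constant): ∫M dx = 2xy^4 - 3xy + x^3y^2 - 2x^4 + h(y).
Differentiate w.r.t. y and set equal to N: all terms match, so h'(y) = 0 and h is a constant absorbed into C.
General solution: 2xy^4 - 3xy + x^3y^2 - 2x^4 = C.


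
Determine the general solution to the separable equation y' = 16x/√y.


Separate: √y dy = 16x dx.
Integrate: (2/3)y^(3/2) = 8x² + C.


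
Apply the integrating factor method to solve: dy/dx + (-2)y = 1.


P(x) = -2 ⇒ μ = e^(-2x).
(μ y)' = e^(-2x) ⇒ μ y = -(1/2)e^(-2x) + C.
Divide by μ: y = -1/2 + Ce^(2x).


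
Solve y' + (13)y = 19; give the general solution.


P(x) = 13, Q(x) = 19; integrating factor μ = e^(13x).
(μ y)' = 19e^(13x) ⇒ μ y = (19/13)e^(13x) + C.
Divide by μ: y = 19/13 + Ce^(-13x).


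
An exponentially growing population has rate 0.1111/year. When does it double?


Exponential growth: P(t) = P₀ e^(0.1111t). Set P(t)/P₀ = 2: e^(0.1111t) = 2.
Solve: t = ln(2)/0.1111 ≈ 6.24 years.


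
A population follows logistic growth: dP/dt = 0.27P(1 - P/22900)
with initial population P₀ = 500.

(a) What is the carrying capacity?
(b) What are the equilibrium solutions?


Logistic ODE dP/dt = 0.27P(1 - P/22900) has equilibria where dP/dt = 0, i.e. P = 0 or P = 22900.
The coefficient (1 - P/K) = 0 when P = K, identifying K = 22900 as the carrying capacity.
(a) K = 22900; (b) equilibria P = 0 and P = 22900.


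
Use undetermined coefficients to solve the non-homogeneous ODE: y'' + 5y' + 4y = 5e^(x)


Characteristic roots of r² + 5r + 4 = 0 are -4, -1.
y_h = C₁e^(-4x) + C₂e^(-x).
Forcing exponent 1 is not a characteristic root; try y_p = Ae^(x).
Substitute: A·(1 + (5)·1 + (4)) = A·10 = 5, so A = 1/2.
General solution: y = C₁e^(-4x) + C₂e^(-x) + (1/2)e^(x).


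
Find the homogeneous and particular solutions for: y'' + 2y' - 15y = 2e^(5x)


Characteristic roots of r² + 2r - 15 = 0 are -5, 3.
y_h = C₁e^(-5x) + C₂e^(3x).
Forcing exponent 5 is not a characteristic root; try y_p = Ae^(5x).
Substitute: A·(25 + (2)·5 + (-15)) = A·20 = 2, so A = 1/10.
General solution: y = C₁e^(-5x) + C₂e^(3x) + (1/10)e^(5x).


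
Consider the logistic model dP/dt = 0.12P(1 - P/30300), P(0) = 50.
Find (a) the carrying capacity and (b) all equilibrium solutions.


Logistic ODE dP/dt = 0.12P(1 - P/30300) has equilibria where dP/dt = 0, i.e. P = 0 or P = 30300.
The coefficient (1 - P/K) = 0 when P = K, identifying K = 30300 as the carrying capacity.
(a) K = 30300; (b) equilibria P = 0 and P = 30300.


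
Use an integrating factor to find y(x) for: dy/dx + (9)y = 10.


P(x) = 9, Q(x) = 10; integrating factor μ = e^(9x).
(μ y)' = 10e^(9x) ⇒ μ y = (10/9)e^(9x) + C.
Divide by μ: y = 10/9 + Ce^(-9x).


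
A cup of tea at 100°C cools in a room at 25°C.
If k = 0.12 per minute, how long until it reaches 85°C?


From T(t) = T_a + (T₀ - T_a)e^(-kt), set T(t) = 85:
(85 - 25) / (100 - 25) = e^(-0.12t), so t = -ln(0.800)/0.12 ≈ 1.9 minutes.


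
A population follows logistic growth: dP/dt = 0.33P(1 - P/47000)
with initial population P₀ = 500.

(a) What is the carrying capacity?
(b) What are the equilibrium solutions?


Logistic ODE dP/dt = 0.33P(1 - P/47000) has equilibria where dP/dt = 0, i.e. P = 0 or P = 47000.
The coefficient (1 - P/K) = 0 when P = K, identifying K = 47000 as the carrying capacity.
(a) K = 47000; (b) equilibria P = 0 and P = 47000.


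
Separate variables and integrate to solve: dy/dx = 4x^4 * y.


Separate variables: dy/y = 4x^4 dx.
Integrate: ln|y| = (4/5)x^5 + C₀.
Exponentiate: y = Ce^((4/5)x^5).


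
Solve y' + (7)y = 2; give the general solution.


P(x) = 7, Q(x) = 2; integrating factor μ = e^(7x).
(μ y)' = 2e^(7x) ⇒ μ y = (2/7)e^(7x) + C.
Divide by μ: y = 2/7 + Ce^(-7x).


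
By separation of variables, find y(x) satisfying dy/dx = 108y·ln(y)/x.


Separate: dy/[y ln(y)] = 108 dx/x.
Substitute u = ln(y): du/u = 108 dx/x.
Integrate: ln|ln(y)| = 108ln|x| + C₀, hence ln(y) = C·x^108.


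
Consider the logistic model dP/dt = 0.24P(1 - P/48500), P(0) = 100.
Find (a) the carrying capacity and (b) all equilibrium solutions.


Logistic ODE dP/dt = 0.24P(1 - P/48500) has equilibria where dP/dt = 0, i.e. P = 0 or P = 48500.
The coefficient (1 - P/K) = 0 when P = K, identifying K = 48500 as the carrying capacity.
(a) K = 48500; (b) equilibria P = 0 and P = 48500.


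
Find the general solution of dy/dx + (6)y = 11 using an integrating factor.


P(x) = 6, Q(x) = 11; integrating factor μ = e^(6x).
(μ y)' = 11e^(6x) ⇒ μ y = (11/6)e^(6x) + C.
Divide by μ: y = 11/6 + Ce^(-6x).


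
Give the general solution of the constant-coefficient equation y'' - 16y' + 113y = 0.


Characteristic equation: r² - 16r + 113 = 0.
Discriminant is negative; roots r = 8 ± 7i (complex conjugate pair).
General solution uses e^(α x)(C₁ cos(β x) + C₂ sin(β x)): y = e^(8x)(C₁cos(7x) + C₂sin(7x)).


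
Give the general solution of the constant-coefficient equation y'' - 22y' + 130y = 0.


Characteristic equation: r² - 22r + 130 = 0.
Discriminant is negative; roots r = 11 ± 3i (complex conjugate pair).
General solution uses e^(α x)(C₁ cos(β x) + C₂ sin(β x)): y = e^(11x)(C₁cos(3x) + C₂sin(3x)).


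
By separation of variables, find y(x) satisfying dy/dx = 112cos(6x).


g(y) = 1, so integrate directly: y = ∫ 112cos(6x) dx = (56/3)sin(6x) + C.


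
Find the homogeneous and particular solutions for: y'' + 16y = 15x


Homogeneous: r² + 16 = 0 ⇒ r = ±4i, y_h = C₁cos(4x) + C₂sin(4x).
Polynomial forcing; try y_p = Ax + B. Then y_p'' + 16 y_p = 16(Ax + B) = 15x, so B = 0 and A = 15/16.
General solution: y = C₁cos(4x) + C₂sin(4x) + (15/16)x.


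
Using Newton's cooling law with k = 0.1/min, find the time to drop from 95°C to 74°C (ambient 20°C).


From T(t) = T_a + (T₀ - T_a)e^(-kt), set T(t) = 74:
(74 - 20) / (95 - 20) = e^(-0.1t), so t = -ln(0.720)/0.1 ≈ 3.3 minutes.


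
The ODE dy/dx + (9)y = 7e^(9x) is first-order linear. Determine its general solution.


P(x) = 9 ⇒ μ = e^(9x).
(μ y)' = 7e^(18x) ⇒ μ y = (7/18)e^(18x) + C.
Divide by μ: y = (7/18)e^(9x) + Ce^(-9x).


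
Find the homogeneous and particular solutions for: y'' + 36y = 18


Homogeneous part: r² + 36 = 0 ⇒ r = ±6i, so y_h = C₁cos(6x) + C₂sin(6x).
Try constant y_p = A; plug in: 36A = 18 ⇒ A = 1/2.
General solution: y = C₁cos(6x) + C₂sin(6x) + 1/2.


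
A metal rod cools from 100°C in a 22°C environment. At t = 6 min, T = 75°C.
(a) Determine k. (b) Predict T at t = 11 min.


Newton's law: T(t) = T_a + (T₀ - T_a)e^(-kt).
(a) Use T(6) = 75: (75 - 22)/(100 - 22) = e^(-k·6), so k = -ln(0.679)/6 ≈ 0.0644.
(b) Apply k to t = 11: T(11) = 22 + (78)e^(-0.708) ≈ 60.4°C.


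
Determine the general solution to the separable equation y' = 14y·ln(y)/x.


Separate: dy/[y ln(y)] = 14 dx/x.
Substitute u = ln(y): du/u = 14 dx/x.
Integrate: ln|ln(y)| = 14ln|x| + C₀, hence ln(y) = C·x^14.


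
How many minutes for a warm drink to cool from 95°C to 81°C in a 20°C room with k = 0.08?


From T(t) = T_a + (T₀ - T_a)e^(-kt), set T(t) = 81:
(81 - 20) / (95 - 20) = e^(-0.08t), so t = -ln(0.813)/0.08 ≈ 2.6 minutes.


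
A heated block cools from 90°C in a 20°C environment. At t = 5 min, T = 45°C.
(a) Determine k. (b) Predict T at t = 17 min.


Newton's law: T(t) = T_a + (T₀ - T_a)e^(-kt).
(a) Use T(5) = 45: (45 - 20)/(90 - 20) = e^(-k·5), so k = -ln(0.357)/5 ≈ 0.2059.
(b) Apply k to t = 17: T(17) = 20 + (70)e^(-3.501) ≈ 22.1°C.


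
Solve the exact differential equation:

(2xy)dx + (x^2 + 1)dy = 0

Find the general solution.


Check exactness: ∂M/∂y = 2x and ∂N/∂x = 2x; equal, so the equation is exact.
Integrate M with respect to x (treating y as constant): ∫M dx = x^2y + h(y).
Differentiate w.r.t. y and set equal to N: the x-dependent terms already match, leaving h'(y) = 1. Integrate: h(y) = y.
So F(x,y) = x^2y + y.
General solution: x^2y + y = C.


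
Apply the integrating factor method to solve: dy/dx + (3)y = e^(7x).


P(x) = 3 ⇒ μ = e^(3x).
(μ y)' = e^(10x) ⇒ μ y = e^(10x)/10 + C.
Divide by μ: y = (1/10)e^(7x) + Ce^(-3x).


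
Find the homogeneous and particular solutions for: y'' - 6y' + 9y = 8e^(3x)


Characteristic polynomial (r - 3)² = 0; repeated root r = 3.
y_h = (C₁ + C₂x)e^(3x). Forcing matches the repeated root (resonance), so try y_p = Ax² e^(3x).
Substitute and solve for A: 2A = 8, so A = 4.
General solution: y = (C₁ + C₂x + 4x²)e^(3x).


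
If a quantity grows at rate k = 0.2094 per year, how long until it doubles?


Exponential growth: P(t) = P₀ e^(0.2094t). Set P(t)/P₀ = 2: e^(0.2094t) = 2.
Solve: t = ln(2)/0.2094 ≈ 3.31 years.


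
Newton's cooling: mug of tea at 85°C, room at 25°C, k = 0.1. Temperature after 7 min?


Newton's law: dT/dt = -k(T - T_a) has solution T(t) = T_a + (T₀ - T_a)e^(-kt).
Plug in T_a = 25, T₀ = 85, k = 0.1, t = 7: T(7) = 25 + (60)e^(-0.70) ≈ 54.8°C.


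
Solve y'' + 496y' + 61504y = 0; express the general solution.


Characteristic equation: r² + 496r + 61504 = 0, i.e. (r + 248)² = 0.
Repeated root r = -248; include an x factor for the second linearly independent solution.
General solution: y = (C₁ + C₂x)e^(-248x).


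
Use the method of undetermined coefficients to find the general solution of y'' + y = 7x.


Homogeneous: r² + 1 = 0 ⇒ r = ±1i, y_h = C₁cos(x) + C₂sin(x).
Polynomial forcing; try y_p = Ax + B. Then y_p'' + 1 y_p = 1(Ax + B) = 7x, so B = 0 and A = 7.
General solution: y = C₁cos(x) + C₂sin(x) + 7x.


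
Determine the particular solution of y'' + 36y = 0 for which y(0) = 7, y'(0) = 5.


Characteristic roots of r² + 36 = 0 are ±6i, so y = C₁cos(6x) + C₂sin(6x).
Apply y(0) = 7: C₁ = 7. Differentiate and apply y'(0) = 5: 6·C₂ = 5, so C₂ = 5/6.
Particular solution: y = 7cos(6x) + (5/6)sin(6x).


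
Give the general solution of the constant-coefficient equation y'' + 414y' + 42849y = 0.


Characteristic equation: r² + 414r + 42849 = 0, i.e. (r + 207)² = 0.
Repeated root r = -207; include an x factor for the second linearly independent solution.
General solution: y = (C₁ + C₂x)e^(-207x).


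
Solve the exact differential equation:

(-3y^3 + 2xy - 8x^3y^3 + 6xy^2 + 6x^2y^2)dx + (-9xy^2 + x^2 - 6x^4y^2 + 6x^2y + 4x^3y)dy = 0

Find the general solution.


Check exactness: ∂M/∂y = -9y^2 + 2x - 24x^3y^2 + 12xy + 12x^2y and ∂N/∂x = -9y^2 + 2x - 24x^3y^2 + 12xy + 12x^2y; equal, so the equation is exact.
Integrate M with respect to x (treating y as constant): ∫M dx = -3xy^3 + x^2y - 2x^4y^3 + 3x^2y^2 + 2x^3y^2 + h(y).
Differentiate w.r.t. y and set equal to N: all terms match, so h'(y) = 0 and h is a constant absorbed into C.
General solution: -3xy^3 + x^2y - 2x^4y^3 + 3x^2y^2 + 2x^3y^2 = C.


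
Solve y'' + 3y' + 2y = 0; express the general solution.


Characteristic equation: r² + 3r + 2 = 0.
Factor: (r + 1)(r + 2) = 0 ⇒ r = -1, -2 (distinct real).
General solution: y = C₁e^(-x) + C₂e^(-2x).


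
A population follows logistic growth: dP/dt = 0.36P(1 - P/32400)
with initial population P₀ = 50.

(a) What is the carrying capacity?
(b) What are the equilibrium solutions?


Logistic ODE dP/dt = 0.36P(1 - P/32400) has equilibria where dP/dt = 0, i.e. P = 0 or P = 32400.
The coefficient (1 - P/K) = 0 when P = K, identifying K = 32400 as the carrying capacity.
(a) K = 32400; (b) equilibria P = 0 and P = 32400.


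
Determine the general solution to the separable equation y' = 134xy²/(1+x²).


Separate: dy/y² = 134x/(1+x²) dx.
Integrate LHS: ∫ dy/y² = -1/y.
Integrate RHS via u = 1+x²: 67ln(1+x²) + C.
Result: -1/y = 67ln(1+x²) + C.


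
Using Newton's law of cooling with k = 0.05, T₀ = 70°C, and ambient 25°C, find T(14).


Newton's law: dT/dt = -k(T - T_a) has solution T(t) = T_a + (T₀ - T_a)e^(-kt).
Plug in T_a = 25, T₀ = 70, k = 0.05, t = 14: T(14) = 25 + (45)e^(-0.70) ≈ 47.3°C.


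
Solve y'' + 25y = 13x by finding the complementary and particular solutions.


Homogeneous: r² + 25 = 0 ⇒ r = ±5i, y_h = C₁cos(5x) + C₂sin(5x).
Polynomial forcing; try y_p = Ax + B. Then y_p'' + 25 y_p = 25(Ax + B) = 13x, so B = 0 and A = 13/25.
General solution: y = C₁cos(5x) + C₂sin(5x) + (13/25)x.


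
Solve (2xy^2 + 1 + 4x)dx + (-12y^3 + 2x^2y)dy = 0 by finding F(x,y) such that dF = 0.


Check exactness: ∂M/∂y = 4xy and ∂N/∂x = 4xy; equal, so the equation is exact.
Integrate M with respect to x (treating y as constant): ∫M dx = x^2y^2 + x + 2x^2 + h(y).
Differentiate w.r.t. y and set equal to N: the x-dependent terms already match, leaving h'(y) = -12y^3. Integrate: h(y) = -3y^4.
So F(x,y) = -3y^4 + x^2y^2 + x + 2x^2.
General solution: -3y^4 + x^2y^2 + x + 2x^2 = C.


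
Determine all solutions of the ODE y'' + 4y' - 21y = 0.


Characteristic equation: r² + 4r - 21 = 0.
Factor: (r + 7)(r - 3) = 0 ⇒ r = -7, 3 (distinct real).
General solution: y = C₁e^(-7x) + C₂e^(3x).


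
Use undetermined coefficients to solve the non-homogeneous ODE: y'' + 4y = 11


Homogeneous part: r² + 4 = 0 ⇒ r = ±2i, so y_h = C₁cos(2x) + C₂sin(2x).
Try constant y_p = A; plug in: 4A = 11 ⇒ A = 11/4.
General solution: y = C₁cos(2x) + C₂sin(2x) + 11/4.


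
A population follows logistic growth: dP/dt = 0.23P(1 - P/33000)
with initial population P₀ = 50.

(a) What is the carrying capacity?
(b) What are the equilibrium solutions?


Logistic ODE dP/dt = 0.23P(1 - P/33000) has equilibria where dP/dt = 0, i.e. P = 0 or P = 33000.
The coefficient (1 - P/K) = 0 when P = K, identifying K = 33000 as the carrying capacity.
(a) K = 33000; (b) equilibria P = 0 and P = 33000.


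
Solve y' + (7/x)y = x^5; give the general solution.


P(x) = 7/x ⇒ μ = x^7.
(x^7 y)' = x^12 ⇒ x^7 y = x^13/(13) + C.
Solve for y: y = (1/13)x^6 + C/x^7.


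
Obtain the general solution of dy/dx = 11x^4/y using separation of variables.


Separate variables: y dy = 11x^4 dx.
Integrate both sides: y²/2 = (11/5)x^5 + C₀.
Multiply by 2: y² = (22/5)x^5 + C.


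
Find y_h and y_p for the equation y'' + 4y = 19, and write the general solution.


Homogeneous part: r² + 4 = 0 ⇒ r = ±2i, so y_h = C₁cos(2x) + C₂sin(2x).
Try constant y_p = A; plug in: 4A = 19 ⇒ A = 19/4.
General solution: y = C₁cos(2x) + C₂sin(2x) + 19/4.


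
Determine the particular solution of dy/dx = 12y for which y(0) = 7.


General solution of y' = 12y is y = Ce^(12x).
Apply y(0) = 7: C = 7.
Particular solution: y = 7e^(12x).


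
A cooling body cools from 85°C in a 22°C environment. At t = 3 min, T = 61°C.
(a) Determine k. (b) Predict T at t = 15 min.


Newton's law: T(t) = T_a + (T₀ - T_a)e^(-kt).
(a) Use T(3) = 61: (61 - 22)/(85 - 22) = e^(-k·3), so k = -ln(0.619)/3 ≈ 0.1599.
(b) Apply k to t = 15: T(15) = 22 + (63)e^(-2.398) ≈ 27.7°C.


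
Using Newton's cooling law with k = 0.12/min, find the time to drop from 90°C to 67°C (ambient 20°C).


From T(t) = T_a + (T₀ - T_a)e^(-kt), set T(t) = 67:
(67 - 20) / (90 - 20) = e^(-0.12t), so t = -ln(0.671)/0.12 ≈ 3.3 minutes.


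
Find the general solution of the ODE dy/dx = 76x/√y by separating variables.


Separate: √y dy = 76x dx.
Integrate: (2/3)y^(3/2) = 38x² + C.


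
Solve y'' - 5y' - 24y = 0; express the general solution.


Characteristic equation: r² - 5r - 24 = 0.
Factor: (r - 8)(r + 3) = 0 ⇒ r = 8, -3 (distinct real).
General solution: y = C₁e^(8x) + C₂e^(-3x).


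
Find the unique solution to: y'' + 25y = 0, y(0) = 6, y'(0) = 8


Characteristic roots of r² + 25 = 0 are ±5i, so y = C₁cos(5x) + C₂sin(5x).
Apply y(0) = 6: C₁ = 6. Differentiate and apply y'(0) = 8: 5·C₂ = 8, so C₂ = 8/5.
Particular solution: y = 6cos(5x) + (8/5)sin(5x).


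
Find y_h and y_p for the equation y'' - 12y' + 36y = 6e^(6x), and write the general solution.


Characteristic polynomial (r - 6)² = 0; repeated root r = 6.
y_h = (C₁ + C₂x)e^(6x). Forcing matches the repeated root (resonance), so try y_p = Ax² e^(6x).
Substitute and solve for A: 2A = 6, so A = 3.
General solution: y = (C₁ + C₂x + 3x²)e^(6x).


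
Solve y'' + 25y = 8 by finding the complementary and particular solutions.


Homogeneous part: r² + 25 = 0 ⇒ r = ±5i, so y_h = C₁cos(5x) + C₂sin(5x).
Try constant y_p = A; plug in: 25A = 8 ⇒ A = 8/25.
General solution: y = C₁cos(5x) + C₂sin(5x) + 8/25.


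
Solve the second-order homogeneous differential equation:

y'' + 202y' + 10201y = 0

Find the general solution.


Characteristic equation: r² + 202r + 10201 = 0, i.e. (r + 101)² = 0.
Repeated root r = -101; include an x factor for the second linearly independent solution.
General solution: y = (C₁ + C₂x)e^(-101x).


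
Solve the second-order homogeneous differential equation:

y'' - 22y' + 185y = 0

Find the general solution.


Characteristic equation: r² - 22r + 185 = 0.
Discriminant is negative; roots r = 11 ± 8i (complex conjugate pair).
General solution uses e^(α x)(C₁ cos(β x) + C₂ sin(β x)): y = e^(11x)(C₁cos(8x) + C₂sin(8x)).


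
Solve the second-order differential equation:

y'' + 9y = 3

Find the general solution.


Homogeneous part: r² + 9 = 0 ⇒ r = ±3i, so y_h = C₁cos(3x) + C₂sin(3x).
Try constant y_p = A; plug in: 9A = 3 ⇒ A = 1/3.
General solution: y = C₁cos(3x) + C₂sin(3x) + 1/3.


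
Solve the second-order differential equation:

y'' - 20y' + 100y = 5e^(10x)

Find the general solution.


Characteristic polynomial (r - 10)² = 0; repeated root r = 10.
y_h = (C₁ + C₂x)e^(10x). Forcing matches the repeated root (resonance), so try y_p = Ax² e^(10x).
Substitute and solve for A: 2A = 5, so A = 5/2.
General solution: y = (C₁ + C₂x + (5/2)x²)e^(10x).


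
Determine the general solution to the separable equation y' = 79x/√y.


Separate: √y dy = 79x dx.
Integrate: (2/3)y^(3/2) = (79/2)x² + C.


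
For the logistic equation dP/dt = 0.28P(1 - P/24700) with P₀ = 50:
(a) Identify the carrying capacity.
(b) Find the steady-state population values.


Logistic ODE dP/dt = 0.28P(1 - P/24700) has equilibria where dP/dt = 0, i.e. P = 0 or P = 24700.
The coefficient (1 - P/K) = 0 when P = K, identifying K = 24700 as the carrying capacity.
(a) K = 24700; (b) equilibria P = 0 and P = 24700.


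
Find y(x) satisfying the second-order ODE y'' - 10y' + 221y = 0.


Characteristic equation: r² - 10r + 221 = 0.
Discriminant is negative; roots r = 5 ± 14i (complex conjugate pair).
General solution uses e^(α x)(C₁ cos(β x) + C₂ sin(β x)): y = e^(5x)(C₁cos(14x) + C₂sin(14x)).


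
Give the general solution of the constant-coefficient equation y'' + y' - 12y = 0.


Characteristic equation: r² + r - 12 = 0.
Factor: (r - 3)(r + 4) = 0 ⇒ r = 3, -4 (distinct real).
General solution: y = C₁e^(3x) + C₂e^(-4x).


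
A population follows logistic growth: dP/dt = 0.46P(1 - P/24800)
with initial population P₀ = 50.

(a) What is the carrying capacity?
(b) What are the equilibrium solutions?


Logistic ODE dP/dt = 0.46P(1 - P/24800) has equilibria where dP/dt = 0, i.e. P = 0 or P = 24800.
The coefficient (1 - P/K) = 0 when P = K, identifying K = 24800 as the carrying capacity.
(a) K = 24800; (b) equilibria P = 0 and P = 24800.


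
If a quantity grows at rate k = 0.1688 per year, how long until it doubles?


Exponential growth: P(t) = P₀ e^(0.1688t). Set P(t)/P₀ = 2: e^(0.1688t) = 2.
Solve: t = ln(2)/0.1688 ≈ 4.11 years.


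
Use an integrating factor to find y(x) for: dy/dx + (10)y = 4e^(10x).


P(x) = 10 ⇒ μ = e^(10x).
(μ y)' = 4e^(20x) ⇒ μ y = (4/20)e^(20x) + C.
Divide by μ: y = (1/5)e^(10x) + Ce^(-10x).


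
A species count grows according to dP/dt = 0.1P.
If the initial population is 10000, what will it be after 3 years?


The ODE dP/dt = 0.1P has solution P(t) = P(0)e^(0.1t).
Substitute P(0) = 10000 and t = 3: P(3) = 10000 e^(0.30) ≈ 13499.


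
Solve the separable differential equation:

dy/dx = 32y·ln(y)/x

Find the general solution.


Separate: dy/[y ln(y)] = 32 dx/x.
Substitute u = ln(y): du/u = 32 dx/x.
Integrate: ln|ln(y)| = 32ln|x| + C₀, hence ln(y) = C·x^32.


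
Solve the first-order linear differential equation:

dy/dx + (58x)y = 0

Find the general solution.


P(x) = 58x ⇒ μ = e^(29x²).
Q(x) = 0 so μ y is constant: y = Ce^(-29x²).


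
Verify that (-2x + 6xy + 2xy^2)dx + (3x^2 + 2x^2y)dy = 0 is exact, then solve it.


Check exactness: ∂M/∂y = 6x + 4xy and ∂N/∂x = 6x + 4xy; equal, so the equation is exact.
Integrate M with respect to x (treating y as constant): ∫M dx = -x^2 + 3x^2y + x^2y^2 + h(y).
Differentiate w.r.t. y and set equal to N: all terms match, so h'(y) = 0 and h is a constant absorbed into C.
General solution: -x^2 + 3x^2y + x^2y^2 = C.


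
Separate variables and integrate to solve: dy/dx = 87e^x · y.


Separate variables: dy/y = 87e^x dx.
Integrate: ln|y| = 87e^x + C₀.
Exponentiate: y = Ce^(87e^x).


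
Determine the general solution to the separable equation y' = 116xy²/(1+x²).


Separate: dy/y² = 116x/(1+x²) dx.
Integrate LHS: ∫ dy/y² = -1/y.
Integrate RHS via u = 1+x²: 58ln(1+x²) + C.
Result: -1/y = 58ln(1+x²) + C.


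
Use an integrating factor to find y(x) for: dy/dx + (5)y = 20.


P(x) = 5, Q(x) = 20; integrating factor μ = e^(5x).
(μ y)' = 20e^(5x) ⇒ μ y = 4e^(5x) + C.
Divide by μ: y = 4 + Ce^(-5x).


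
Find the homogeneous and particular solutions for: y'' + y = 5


Homogeneous part: r² + 1 = 0 ⇒ r = ±1i, so y_h = C₁cos(x) + C₂sin(x).
Try constant y_p = A; plug in: 1A = 5 ⇒ A = 5.
General solution: y = C₁cos(x) + C₂sin(x) + 5.


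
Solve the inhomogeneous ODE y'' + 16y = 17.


Homogeneous part: r² + 16 = 0 ⇒ r = ±4i, so y_h = C₁cos(4x) + C₂sin(4x).
Try constant y_p = A; plug in: 16A = 17 ⇒ A = 17/16.
General solution: y = C₁cos(4x) + C₂sin(4x) + 17/16.


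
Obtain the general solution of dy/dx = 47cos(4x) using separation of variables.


g(y) = 1, so integrate directly: y = ∫ 47cos(4x) dx = (47/4)sin(4x) + C.


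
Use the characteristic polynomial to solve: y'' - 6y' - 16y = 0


Characteristic equation: r² - 6r - 16 = 0.
Factor: (r - 8)(r + 2) = 0 ⇒ r = 8, -2 (distinct real).
General solution: y = C₁e^(8x) + C₂e^(-2x).
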